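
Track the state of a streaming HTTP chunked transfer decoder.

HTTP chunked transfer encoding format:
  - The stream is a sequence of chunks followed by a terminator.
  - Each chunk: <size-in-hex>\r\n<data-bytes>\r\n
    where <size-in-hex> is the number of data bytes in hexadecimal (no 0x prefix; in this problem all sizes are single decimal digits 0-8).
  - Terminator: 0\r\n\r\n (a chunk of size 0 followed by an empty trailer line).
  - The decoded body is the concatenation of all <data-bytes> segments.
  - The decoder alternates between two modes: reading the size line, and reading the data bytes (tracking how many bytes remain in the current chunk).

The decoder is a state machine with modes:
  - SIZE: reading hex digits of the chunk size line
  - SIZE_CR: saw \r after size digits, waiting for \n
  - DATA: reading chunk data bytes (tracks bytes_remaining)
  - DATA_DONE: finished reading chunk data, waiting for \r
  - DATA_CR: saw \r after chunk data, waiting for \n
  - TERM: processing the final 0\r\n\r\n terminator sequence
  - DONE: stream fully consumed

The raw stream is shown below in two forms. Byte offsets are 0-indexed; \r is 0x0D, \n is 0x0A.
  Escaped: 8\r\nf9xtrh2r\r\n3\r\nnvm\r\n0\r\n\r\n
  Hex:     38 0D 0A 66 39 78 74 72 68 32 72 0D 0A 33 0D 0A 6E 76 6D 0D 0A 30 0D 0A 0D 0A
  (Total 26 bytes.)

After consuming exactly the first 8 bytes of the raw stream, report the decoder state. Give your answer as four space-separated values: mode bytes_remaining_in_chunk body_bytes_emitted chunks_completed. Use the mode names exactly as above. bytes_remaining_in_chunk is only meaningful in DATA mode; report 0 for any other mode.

Answer: DATA 3 5 0

Derivation:
Byte 0 = '8': mode=SIZE remaining=0 emitted=0 chunks_done=0
Byte 1 = 0x0D: mode=SIZE_CR remaining=0 emitted=0 chunks_done=0
Byte 2 = 0x0A: mode=DATA remaining=8 emitted=0 chunks_done=0
Byte 3 = 'f': mode=DATA remaining=7 emitted=1 chunks_done=0
Byte 4 = '9': mode=DATA remaining=6 emitted=2 chunks_done=0
Byte 5 = 'x': mode=DATA remaining=5 emitted=3 chunks_done=0
Byte 6 = 't': mode=DATA remaining=4 emitted=4 chunks_done=0
Byte 7 = 'r': mode=DATA remaining=3 emitted=5 chunks_done=0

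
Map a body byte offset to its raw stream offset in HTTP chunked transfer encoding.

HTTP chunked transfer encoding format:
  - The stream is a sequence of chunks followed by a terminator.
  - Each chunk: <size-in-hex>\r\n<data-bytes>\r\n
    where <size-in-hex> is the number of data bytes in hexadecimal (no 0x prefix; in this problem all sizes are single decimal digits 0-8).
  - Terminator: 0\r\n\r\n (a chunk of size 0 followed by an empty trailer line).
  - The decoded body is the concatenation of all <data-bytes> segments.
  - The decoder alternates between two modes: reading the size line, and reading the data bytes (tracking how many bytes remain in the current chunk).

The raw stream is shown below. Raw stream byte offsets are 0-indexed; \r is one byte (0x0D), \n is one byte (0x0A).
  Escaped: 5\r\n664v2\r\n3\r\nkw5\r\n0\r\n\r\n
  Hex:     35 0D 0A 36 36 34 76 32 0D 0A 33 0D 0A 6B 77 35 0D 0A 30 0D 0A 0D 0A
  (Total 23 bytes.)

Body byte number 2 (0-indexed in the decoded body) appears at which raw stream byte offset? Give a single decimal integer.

Answer: 5

Derivation:
Chunk 1: stream[0..1]='5' size=0x5=5, data at stream[3..8]='664v2' -> body[0..5], body so far='664v2'
Chunk 2: stream[10..11]='3' size=0x3=3, data at stream[13..16]='kw5' -> body[5..8], body so far='664v2kw5'
Chunk 3: stream[18..19]='0' size=0 (terminator). Final body='664v2kw5' (8 bytes)
Body byte 2 at stream offset 5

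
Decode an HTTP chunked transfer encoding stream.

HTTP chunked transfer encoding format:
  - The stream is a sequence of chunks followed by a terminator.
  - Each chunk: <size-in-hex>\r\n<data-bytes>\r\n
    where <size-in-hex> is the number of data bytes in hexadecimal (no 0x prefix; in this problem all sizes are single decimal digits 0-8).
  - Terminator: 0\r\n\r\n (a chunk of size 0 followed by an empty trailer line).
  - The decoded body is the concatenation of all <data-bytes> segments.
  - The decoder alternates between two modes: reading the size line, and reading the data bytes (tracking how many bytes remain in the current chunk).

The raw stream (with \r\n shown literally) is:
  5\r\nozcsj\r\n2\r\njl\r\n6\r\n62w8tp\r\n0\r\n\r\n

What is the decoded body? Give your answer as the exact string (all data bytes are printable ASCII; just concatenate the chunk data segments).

Chunk 1: stream[0..1]='5' size=0x5=5, data at stream[3..8]='ozcsj' -> body[0..5], body so far='ozcsj'
Chunk 2: stream[10..11]='2' size=0x2=2, data at stream[13..15]='jl' -> body[5..7], body so far='ozcsjjl'
Chunk 3: stream[17..18]='6' size=0x6=6, data at stream[20..26]='62w8tp' -> body[7..13], body so far='ozcsjjl62w8tp'
Chunk 4: stream[28..29]='0' size=0 (terminator). Final body='ozcsjjl62w8tp' (13 bytes)

Answer: ozcsjjl62w8tp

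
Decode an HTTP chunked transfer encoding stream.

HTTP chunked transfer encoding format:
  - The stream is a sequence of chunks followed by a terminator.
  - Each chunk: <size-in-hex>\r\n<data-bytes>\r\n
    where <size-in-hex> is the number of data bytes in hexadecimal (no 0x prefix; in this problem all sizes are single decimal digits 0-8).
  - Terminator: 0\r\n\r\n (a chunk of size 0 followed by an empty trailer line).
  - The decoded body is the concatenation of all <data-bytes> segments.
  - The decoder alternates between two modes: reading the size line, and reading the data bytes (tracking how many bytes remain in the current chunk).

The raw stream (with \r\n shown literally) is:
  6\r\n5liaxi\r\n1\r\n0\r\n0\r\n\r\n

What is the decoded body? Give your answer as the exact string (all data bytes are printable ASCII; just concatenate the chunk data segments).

Answer: 5liaxi0

Derivation:
Chunk 1: stream[0..1]='6' size=0x6=6, data at stream[3..9]='5liaxi' -> body[0..6], body so far='5liaxi'
Chunk 2: stream[11..12]='1' size=0x1=1, data at stream[14..15]='0' -> body[6..7], body so far='5liaxi0'
Chunk 3: stream[17..18]='0' size=0 (terminator). Final body='5liaxi0' (7 bytes)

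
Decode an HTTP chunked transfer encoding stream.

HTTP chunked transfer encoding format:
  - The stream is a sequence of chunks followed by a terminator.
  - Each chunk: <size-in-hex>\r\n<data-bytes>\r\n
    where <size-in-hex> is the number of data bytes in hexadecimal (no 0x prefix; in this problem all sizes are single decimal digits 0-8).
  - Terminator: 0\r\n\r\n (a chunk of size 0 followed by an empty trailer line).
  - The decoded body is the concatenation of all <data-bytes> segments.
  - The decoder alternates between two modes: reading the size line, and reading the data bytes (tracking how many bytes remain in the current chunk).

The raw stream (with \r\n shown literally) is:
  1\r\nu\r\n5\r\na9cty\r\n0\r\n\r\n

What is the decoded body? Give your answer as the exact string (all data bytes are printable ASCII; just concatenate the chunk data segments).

Chunk 1: stream[0..1]='1' size=0x1=1, data at stream[3..4]='u' -> body[0..1], body so far='u'
Chunk 2: stream[6..7]='5' size=0x5=5, data at stream[9..14]='a9cty' -> body[1..6], body so far='ua9cty'
Chunk 3: stream[16..17]='0' size=0 (terminator). Final body='ua9cty' (6 bytes)

Answer: ua9cty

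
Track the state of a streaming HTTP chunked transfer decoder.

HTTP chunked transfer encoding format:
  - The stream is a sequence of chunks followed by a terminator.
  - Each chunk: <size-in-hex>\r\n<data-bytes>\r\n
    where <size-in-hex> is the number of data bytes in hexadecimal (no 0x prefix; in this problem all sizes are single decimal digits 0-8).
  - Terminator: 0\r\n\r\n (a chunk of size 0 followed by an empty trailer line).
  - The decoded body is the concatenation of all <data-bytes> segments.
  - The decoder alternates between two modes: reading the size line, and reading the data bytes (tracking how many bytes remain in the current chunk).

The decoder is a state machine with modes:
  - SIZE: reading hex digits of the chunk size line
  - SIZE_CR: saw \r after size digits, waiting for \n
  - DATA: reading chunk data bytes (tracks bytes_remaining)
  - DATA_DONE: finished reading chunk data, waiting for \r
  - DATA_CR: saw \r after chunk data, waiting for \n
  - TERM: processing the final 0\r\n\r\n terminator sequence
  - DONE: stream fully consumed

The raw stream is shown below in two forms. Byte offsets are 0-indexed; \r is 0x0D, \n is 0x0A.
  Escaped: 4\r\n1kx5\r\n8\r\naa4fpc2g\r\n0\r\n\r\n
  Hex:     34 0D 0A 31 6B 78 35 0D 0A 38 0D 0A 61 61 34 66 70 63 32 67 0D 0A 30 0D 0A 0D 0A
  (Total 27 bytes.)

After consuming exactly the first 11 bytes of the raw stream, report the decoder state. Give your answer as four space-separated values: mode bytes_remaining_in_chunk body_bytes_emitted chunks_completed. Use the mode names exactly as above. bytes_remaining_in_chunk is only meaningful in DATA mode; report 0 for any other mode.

Byte 0 = '4': mode=SIZE remaining=0 emitted=0 chunks_done=0
Byte 1 = 0x0D: mode=SIZE_CR remaining=0 emitted=0 chunks_done=0
Byte 2 = 0x0A: mode=DATA remaining=4 emitted=0 chunks_done=0
Byte 3 = '1': mode=DATA remaining=3 emitted=1 chunks_done=0
Byte 4 = 'k': mode=DATA remaining=2 emitted=2 chunks_done=0
Byte 5 = 'x': mode=DATA remaining=1 emitted=3 chunks_done=0
Byte 6 = '5': mode=DATA_DONE remaining=0 emitted=4 chunks_done=0
Byte 7 = 0x0D: mode=DATA_CR remaining=0 emitted=4 chunks_done=0
Byte 8 = 0x0A: mode=SIZE remaining=0 emitted=4 chunks_done=1
Byte 9 = '8': mode=SIZE remaining=0 emitted=4 chunks_done=1
Byte 10 = 0x0D: mode=SIZE_CR remaining=0 emitted=4 chunks_done=1

Answer: SIZE_CR 0 4 1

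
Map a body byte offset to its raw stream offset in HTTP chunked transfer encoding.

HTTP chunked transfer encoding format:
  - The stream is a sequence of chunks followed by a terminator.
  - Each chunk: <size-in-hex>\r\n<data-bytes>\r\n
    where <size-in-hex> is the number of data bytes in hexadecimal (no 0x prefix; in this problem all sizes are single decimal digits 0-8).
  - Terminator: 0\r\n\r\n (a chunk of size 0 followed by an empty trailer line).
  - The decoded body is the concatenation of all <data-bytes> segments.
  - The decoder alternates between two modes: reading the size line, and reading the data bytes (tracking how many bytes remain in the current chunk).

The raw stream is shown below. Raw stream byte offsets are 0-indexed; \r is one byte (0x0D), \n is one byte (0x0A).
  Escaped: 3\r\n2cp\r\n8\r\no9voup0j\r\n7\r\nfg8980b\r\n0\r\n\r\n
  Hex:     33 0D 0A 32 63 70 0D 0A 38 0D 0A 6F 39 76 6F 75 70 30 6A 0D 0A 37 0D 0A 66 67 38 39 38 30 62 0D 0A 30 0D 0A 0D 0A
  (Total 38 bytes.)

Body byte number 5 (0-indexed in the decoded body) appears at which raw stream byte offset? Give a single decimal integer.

Answer: 13

Derivation:
Chunk 1: stream[0..1]='3' size=0x3=3, data at stream[3..6]='2cp' -> body[0..3], body so far='2cp'
Chunk 2: stream[8..9]='8' size=0x8=8, data at stream[11..19]='o9voup0j' -> body[3..11], body so far='2cpo9voup0j'
Chunk 3: stream[21..22]='7' size=0x7=7, data at stream[24..31]='fg8980b' -> body[11..18], body so far='2cpo9voup0jfg8980b'
Chunk 4: stream[33..34]='0' size=0 (terminator). Final body='2cpo9voup0jfg8980b' (18 bytes)
Body byte 5 at stream offset 13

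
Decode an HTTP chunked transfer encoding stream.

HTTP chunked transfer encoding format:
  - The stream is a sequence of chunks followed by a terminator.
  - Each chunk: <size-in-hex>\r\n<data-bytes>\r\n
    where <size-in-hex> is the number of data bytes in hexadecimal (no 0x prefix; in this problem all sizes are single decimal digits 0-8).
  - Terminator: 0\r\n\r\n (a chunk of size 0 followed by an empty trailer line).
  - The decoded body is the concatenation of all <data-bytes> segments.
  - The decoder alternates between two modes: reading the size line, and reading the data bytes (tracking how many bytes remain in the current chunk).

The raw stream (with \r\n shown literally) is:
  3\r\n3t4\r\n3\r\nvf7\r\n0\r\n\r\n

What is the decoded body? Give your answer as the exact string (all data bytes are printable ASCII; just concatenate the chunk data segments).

Answer: 3t4vf7

Derivation:
Chunk 1: stream[0..1]='3' size=0x3=3, data at stream[3..6]='3t4' -> body[0..3], body so far='3t4'
Chunk 2: stream[8..9]='3' size=0x3=3, data at stream[11..14]='vf7' -> body[3..6], body so far='3t4vf7'
Chunk 3: stream[16..17]='0' size=0 (terminator). Final body='3t4vf7' (6 bytes)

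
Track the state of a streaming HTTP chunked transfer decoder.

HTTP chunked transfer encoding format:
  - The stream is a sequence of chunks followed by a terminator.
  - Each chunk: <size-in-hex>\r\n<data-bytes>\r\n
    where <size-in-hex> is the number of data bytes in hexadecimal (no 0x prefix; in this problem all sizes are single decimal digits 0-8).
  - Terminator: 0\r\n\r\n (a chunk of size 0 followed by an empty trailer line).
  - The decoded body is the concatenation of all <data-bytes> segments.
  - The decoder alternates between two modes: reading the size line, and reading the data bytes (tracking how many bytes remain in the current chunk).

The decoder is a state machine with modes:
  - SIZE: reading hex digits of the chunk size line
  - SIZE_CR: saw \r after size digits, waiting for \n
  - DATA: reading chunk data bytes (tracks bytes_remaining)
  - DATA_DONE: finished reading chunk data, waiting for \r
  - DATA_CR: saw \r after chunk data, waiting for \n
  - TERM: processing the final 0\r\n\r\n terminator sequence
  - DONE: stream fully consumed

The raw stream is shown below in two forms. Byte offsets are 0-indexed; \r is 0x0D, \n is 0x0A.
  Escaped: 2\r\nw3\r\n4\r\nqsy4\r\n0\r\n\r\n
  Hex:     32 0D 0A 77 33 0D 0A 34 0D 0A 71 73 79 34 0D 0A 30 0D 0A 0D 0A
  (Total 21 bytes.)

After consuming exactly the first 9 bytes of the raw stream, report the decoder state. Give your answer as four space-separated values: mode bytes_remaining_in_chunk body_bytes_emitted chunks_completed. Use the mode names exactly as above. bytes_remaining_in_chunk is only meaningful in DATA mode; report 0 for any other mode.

Answer: SIZE_CR 0 2 1

Derivation:
Byte 0 = '2': mode=SIZE remaining=0 emitted=0 chunks_done=0
Byte 1 = 0x0D: mode=SIZE_CR remaining=0 emitted=0 chunks_done=0
Byte 2 = 0x0A: mode=DATA remaining=2 emitted=0 chunks_done=0
Byte 3 = 'w': mode=DATA remaining=1 emitted=1 chunks_done=0
Byte 4 = '3': mode=DATA_DONE remaining=0 emitted=2 chunks_done=0
Byte 5 = 0x0D: mode=DATA_CR remaining=0 emitted=2 chunks_done=0
Byte 6 = 0x0A: mode=SIZE remaining=0 emitted=2 chunks_done=1
Byte 7 = '4': mode=SIZE remaining=0 emitted=2 chunks_done=1
Byte 8 = 0x0D: mode=SIZE_CR remaining=0 emitted=2 chunks_done=1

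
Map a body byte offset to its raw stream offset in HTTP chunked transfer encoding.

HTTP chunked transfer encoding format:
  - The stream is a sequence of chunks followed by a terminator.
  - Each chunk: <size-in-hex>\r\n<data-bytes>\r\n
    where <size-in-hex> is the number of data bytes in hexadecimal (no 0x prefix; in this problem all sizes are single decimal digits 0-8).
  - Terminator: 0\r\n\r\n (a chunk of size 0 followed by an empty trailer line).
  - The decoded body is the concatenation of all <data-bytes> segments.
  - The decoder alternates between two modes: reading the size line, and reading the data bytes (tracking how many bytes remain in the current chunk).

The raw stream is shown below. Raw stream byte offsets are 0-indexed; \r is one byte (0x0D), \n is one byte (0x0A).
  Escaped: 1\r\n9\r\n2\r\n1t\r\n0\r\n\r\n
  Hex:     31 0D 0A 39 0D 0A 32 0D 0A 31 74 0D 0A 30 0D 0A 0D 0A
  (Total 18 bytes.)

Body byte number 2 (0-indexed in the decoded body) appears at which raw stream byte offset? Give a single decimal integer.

Answer: 10

Derivation:
Chunk 1: stream[0..1]='1' size=0x1=1, data at stream[3..4]='9' -> body[0..1], body so far='9'
Chunk 2: stream[6..7]='2' size=0x2=2, data at stream[9..11]='1t' -> body[1..3], body so far='91t'
Chunk 3: stream[13..14]='0' size=0 (terminator). Final body='91t' (3 bytes)
Body byte 2 at stream offset 10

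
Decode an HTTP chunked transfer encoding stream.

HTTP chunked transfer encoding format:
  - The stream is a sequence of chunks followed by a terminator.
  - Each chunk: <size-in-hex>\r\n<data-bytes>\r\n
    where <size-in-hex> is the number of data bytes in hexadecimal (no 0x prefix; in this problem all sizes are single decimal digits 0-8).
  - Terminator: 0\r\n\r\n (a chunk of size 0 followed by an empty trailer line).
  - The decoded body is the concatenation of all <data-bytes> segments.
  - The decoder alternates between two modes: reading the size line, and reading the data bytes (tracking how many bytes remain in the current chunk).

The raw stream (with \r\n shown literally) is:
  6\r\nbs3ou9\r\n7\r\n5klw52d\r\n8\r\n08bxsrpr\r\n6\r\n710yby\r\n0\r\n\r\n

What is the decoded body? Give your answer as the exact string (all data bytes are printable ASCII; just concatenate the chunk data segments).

Answer: bs3ou95klw52d08bxsrpr710yby

Derivation:
Chunk 1: stream[0..1]='6' size=0x6=6, data at stream[3..9]='bs3ou9' -> body[0..6], body so far='bs3ou9'
Chunk 2: stream[11..12]='7' size=0x7=7, data at stream[14..21]='5klw52d' -> body[6..13], body so far='bs3ou95klw52d'
Chunk 3: stream[23..24]='8' size=0x8=8, data at stream[26..34]='08bxsrpr' -> body[13..21], body so far='bs3ou95klw52d08bxsrpr'
Chunk 4: stream[36..37]='6' size=0x6=6, data at stream[39..45]='710yby' -> body[21..27], body so far='bs3ou95klw52d08bxsrpr710yby'
Chunk 5: stream[47..48]='0' size=0 (terminator). Final body='bs3ou95klw52d08bxsrpr710yby' (27 bytes)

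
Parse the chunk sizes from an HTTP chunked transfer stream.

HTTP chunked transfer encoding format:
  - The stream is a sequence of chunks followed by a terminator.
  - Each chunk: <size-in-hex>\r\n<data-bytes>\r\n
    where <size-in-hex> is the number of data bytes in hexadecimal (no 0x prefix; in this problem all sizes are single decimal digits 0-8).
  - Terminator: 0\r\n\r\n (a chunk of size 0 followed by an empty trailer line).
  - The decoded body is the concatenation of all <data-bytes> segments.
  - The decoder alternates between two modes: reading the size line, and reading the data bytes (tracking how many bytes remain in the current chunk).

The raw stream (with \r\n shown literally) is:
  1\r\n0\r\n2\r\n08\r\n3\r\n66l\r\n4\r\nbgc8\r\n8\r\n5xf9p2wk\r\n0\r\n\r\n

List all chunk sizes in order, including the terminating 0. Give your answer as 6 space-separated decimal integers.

Answer: 1 2 3 4 8 0

Derivation:
Chunk 1: stream[0..1]='1' size=0x1=1, data at stream[3..4]='0' -> body[0..1], body so far='0'
Chunk 2: stream[6..7]='2' size=0x2=2, data at stream[9..11]='08' -> body[1..3], body so far='008'
Chunk 3: stream[13..14]='3' size=0x3=3, data at stream[16..19]='66l' -> body[3..6], body so far='00866l'
Chunk 4: stream[21..22]='4' size=0x4=4, data at stream[24..28]='bgc8' -> body[6..10], body so far='00866lbgc8'
Chunk 5: stream[30..31]='8' size=0x8=8, data at stream[33..41]='5xf9p2wk' -> body[10..18], body so far='00866lbgc85xf9p2wk'
Chunk 6: stream[43..44]='0' size=0 (terminator). Final body='00866lbgc85xf9p2wk' (18 bytes)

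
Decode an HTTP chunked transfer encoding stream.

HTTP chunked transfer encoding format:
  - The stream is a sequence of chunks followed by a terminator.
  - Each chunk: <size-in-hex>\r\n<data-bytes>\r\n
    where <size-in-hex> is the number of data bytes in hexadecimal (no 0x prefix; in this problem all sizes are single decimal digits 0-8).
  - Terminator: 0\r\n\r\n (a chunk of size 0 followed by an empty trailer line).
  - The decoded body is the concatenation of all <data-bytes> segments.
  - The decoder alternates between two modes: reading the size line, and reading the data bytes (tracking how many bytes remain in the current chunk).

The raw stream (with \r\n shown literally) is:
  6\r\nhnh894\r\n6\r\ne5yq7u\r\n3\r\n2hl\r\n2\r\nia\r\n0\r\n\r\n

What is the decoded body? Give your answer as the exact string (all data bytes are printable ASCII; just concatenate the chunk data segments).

Chunk 1: stream[0..1]='6' size=0x6=6, data at stream[3..9]='hnh894' -> body[0..6], body so far='hnh894'
Chunk 2: stream[11..12]='6' size=0x6=6, data at stream[14..20]='e5yq7u' -> body[6..12], body so far='hnh894e5yq7u'
Chunk 3: stream[22..23]='3' size=0x3=3, data at stream[25..28]='2hl' -> body[12..15], body so far='hnh894e5yq7u2hl'
Chunk 4: stream[30..31]='2' size=0x2=2, data at stream[33..35]='ia' -> body[15..17], body so far='hnh894e5yq7u2hlia'
Chunk 5: stream[37..38]='0' size=0 (terminator). Final body='hnh894e5yq7u2hlia' (17 bytes)

Answer: hnh894e5yq7u2hlia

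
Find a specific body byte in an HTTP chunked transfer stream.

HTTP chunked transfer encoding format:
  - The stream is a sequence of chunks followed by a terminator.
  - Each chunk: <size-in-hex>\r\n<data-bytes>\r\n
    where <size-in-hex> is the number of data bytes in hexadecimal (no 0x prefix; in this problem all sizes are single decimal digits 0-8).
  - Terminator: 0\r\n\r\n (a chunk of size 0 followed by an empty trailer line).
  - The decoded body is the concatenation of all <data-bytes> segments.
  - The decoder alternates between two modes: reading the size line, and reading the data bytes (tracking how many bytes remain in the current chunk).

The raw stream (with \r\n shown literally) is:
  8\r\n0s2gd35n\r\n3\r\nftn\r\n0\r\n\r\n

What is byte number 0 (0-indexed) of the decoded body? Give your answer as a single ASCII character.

Answer: 0

Derivation:
Chunk 1: stream[0..1]='8' size=0x8=8, data at stream[3..11]='0s2gd35n' -> body[0..8], body so far='0s2gd35n'
Chunk 2: stream[13..14]='3' size=0x3=3, data at stream[16..19]='ftn' -> body[8..11], body so far='0s2gd35nftn'
Chunk 3: stream[21..22]='0' size=0 (terminator). Final body='0s2gd35nftn' (11 bytes)
Body byte 0 = '0'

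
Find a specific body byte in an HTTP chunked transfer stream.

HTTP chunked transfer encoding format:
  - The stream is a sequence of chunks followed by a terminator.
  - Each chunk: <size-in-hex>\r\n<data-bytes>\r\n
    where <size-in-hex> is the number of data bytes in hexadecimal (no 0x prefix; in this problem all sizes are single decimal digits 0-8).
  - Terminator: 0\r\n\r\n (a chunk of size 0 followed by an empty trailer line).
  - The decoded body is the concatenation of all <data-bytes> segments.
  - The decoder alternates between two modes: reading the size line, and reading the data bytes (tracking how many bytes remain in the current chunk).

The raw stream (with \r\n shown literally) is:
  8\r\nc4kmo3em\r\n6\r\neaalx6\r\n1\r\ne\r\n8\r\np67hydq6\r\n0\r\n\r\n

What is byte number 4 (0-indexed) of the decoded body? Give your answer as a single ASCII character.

Chunk 1: stream[0..1]='8' size=0x8=8, data at stream[3..11]='c4kmo3em' -> body[0..8], body so far='c4kmo3em'
Chunk 2: stream[13..14]='6' size=0x6=6, data at stream[16..22]='eaalx6' -> body[8..14], body so far='c4kmo3emeaalx6'
Chunk 3: stream[24..25]='1' size=0x1=1, data at stream[27..28]='e' -> body[14..15], body so far='c4kmo3emeaalx6e'
Chunk 4: stream[30..31]='8' size=0x8=8, data at stream[33..41]='p67hydq6' -> body[15..23], body so far='c4kmo3emeaalx6ep67hydq6'
Chunk 5: stream[43..44]='0' size=0 (terminator). Final body='c4kmo3emeaalx6ep67hydq6' (23 bytes)
Body byte 4 = 'o'

Answer: o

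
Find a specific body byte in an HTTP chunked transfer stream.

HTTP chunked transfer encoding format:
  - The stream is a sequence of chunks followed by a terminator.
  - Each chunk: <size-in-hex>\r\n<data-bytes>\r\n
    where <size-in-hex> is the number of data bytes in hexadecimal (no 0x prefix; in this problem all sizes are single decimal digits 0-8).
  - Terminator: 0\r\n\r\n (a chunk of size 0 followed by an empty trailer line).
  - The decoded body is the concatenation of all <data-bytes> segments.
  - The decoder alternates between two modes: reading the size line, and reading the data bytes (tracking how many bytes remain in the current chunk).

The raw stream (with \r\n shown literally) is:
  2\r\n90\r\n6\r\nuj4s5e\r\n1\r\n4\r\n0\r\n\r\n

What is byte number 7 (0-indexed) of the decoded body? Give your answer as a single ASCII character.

Answer: e

Derivation:
Chunk 1: stream[0..1]='2' size=0x2=2, data at stream[3..5]='90' -> body[0..2], body so far='90'
Chunk 2: stream[7..8]='6' size=0x6=6, data at stream[10..16]='uj4s5e' -> body[2..8], body so far='90uj4s5e'
Chunk 3: stream[18..19]='1' size=0x1=1, data at stream[21..22]='4' -> body[8..9], body so far='90uj4s5e4'
Chunk 4: stream[24..25]='0' size=0 (terminator). Final body='90uj4s5e4' (9 bytes)
Body byte 7 = 'e'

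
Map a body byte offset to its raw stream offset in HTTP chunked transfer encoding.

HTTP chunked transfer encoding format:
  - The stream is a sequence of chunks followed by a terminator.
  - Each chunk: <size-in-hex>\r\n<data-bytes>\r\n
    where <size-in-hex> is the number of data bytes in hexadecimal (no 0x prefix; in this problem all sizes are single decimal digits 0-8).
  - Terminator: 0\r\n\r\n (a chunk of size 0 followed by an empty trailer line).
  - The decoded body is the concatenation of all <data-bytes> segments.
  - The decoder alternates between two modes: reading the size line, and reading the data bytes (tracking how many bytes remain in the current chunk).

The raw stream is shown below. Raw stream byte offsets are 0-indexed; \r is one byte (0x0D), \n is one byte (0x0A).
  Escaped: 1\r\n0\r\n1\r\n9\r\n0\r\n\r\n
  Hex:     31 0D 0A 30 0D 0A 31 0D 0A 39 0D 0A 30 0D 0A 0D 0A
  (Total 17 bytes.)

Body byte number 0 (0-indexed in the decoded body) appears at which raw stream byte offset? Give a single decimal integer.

Chunk 1: stream[0..1]='1' size=0x1=1, data at stream[3..4]='0' -> body[0..1], body so far='0'
Chunk 2: stream[6..7]='1' size=0x1=1, data at stream[9..10]='9' -> body[1..2], body so far='09'
Chunk 3: stream[12..13]='0' size=0 (terminator). Final body='09' (2 bytes)
Body byte 0 at stream offset 3

Answer: 3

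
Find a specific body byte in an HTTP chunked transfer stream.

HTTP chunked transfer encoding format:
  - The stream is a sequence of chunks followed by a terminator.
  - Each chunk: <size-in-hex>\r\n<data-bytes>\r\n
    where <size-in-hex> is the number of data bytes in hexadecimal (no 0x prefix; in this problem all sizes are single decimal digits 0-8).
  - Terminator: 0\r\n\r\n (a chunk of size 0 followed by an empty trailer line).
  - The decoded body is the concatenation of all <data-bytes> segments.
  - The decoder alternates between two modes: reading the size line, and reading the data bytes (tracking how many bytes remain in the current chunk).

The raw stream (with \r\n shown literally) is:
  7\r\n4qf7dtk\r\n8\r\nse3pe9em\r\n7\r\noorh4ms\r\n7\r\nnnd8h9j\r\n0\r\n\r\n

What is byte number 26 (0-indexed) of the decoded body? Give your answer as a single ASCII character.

Chunk 1: stream[0..1]='7' size=0x7=7, data at stream[3..10]='4qf7dtk' -> body[0..7], body so far='4qf7dtk'
Chunk 2: stream[12..13]='8' size=0x8=8, data at stream[15..23]='se3pe9em' -> body[7..15], body so far='4qf7dtkse3pe9em'
Chunk 3: stream[25..26]='7' size=0x7=7, data at stream[28..35]='oorh4ms' -> body[15..22], body so far='4qf7dtkse3pe9emoorh4ms'
Chunk 4: stream[37..38]='7' size=0x7=7, data at stream[40..47]='nnd8h9j' -> body[22..29], body so far='4qf7dtkse3pe9emoorh4msnnd8h9j'
Chunk 5: stream[49..50]='0' size=0 (terminator). Final body='4qf7dtkse3pe9emoorh4msnnd8h9j' (29 bytes)
Body byte 26 = 'h'

Answer: h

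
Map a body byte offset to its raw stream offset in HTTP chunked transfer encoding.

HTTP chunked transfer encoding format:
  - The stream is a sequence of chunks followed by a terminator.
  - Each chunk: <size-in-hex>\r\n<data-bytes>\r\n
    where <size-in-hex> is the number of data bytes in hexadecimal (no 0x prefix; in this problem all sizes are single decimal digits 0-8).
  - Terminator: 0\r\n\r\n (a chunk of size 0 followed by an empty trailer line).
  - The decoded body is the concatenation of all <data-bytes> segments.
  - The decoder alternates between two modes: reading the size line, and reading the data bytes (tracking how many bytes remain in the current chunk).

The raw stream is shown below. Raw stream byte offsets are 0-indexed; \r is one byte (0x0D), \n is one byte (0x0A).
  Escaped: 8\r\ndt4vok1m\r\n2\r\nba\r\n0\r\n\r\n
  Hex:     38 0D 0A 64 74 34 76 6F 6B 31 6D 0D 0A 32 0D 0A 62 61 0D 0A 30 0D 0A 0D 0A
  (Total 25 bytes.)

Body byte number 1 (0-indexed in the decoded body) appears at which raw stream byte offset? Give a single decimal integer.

Chunk 1: stream[0..1]='8' size=0x8=8, data at stream[3..11]='dt4vok1m' -> body[0..8], body so far='dt4vok1m'
Chunk 2: stream[13..14]='2' size=0x2=2, data at stream[16..18]='ba' -> body[8..10], body so far='dt4vok1mba'
Chunk 3: stream[20..21]='0' size=0 (terminator). Final body='dt4vok1mba' (10 bytes)
Body byte 1 at stream offset 4

Answer: 4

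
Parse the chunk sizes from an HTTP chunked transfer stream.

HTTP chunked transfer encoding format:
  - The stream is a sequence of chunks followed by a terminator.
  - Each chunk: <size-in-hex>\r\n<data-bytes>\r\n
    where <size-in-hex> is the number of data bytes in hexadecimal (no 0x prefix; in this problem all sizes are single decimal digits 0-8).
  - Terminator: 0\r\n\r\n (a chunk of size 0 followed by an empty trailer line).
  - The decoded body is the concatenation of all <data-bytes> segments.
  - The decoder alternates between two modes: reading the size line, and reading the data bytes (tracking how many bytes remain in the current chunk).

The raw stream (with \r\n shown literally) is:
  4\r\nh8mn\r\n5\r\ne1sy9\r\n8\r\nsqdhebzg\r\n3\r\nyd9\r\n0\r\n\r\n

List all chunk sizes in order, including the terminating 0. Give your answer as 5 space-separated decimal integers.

Chunk 1: stream[0..1]='4' size=0x4=4, data at stream[3..7]='h8mn' -> body[0..4], body so far='h8mn'
Chunk 2: stream[9..10]='5' size=0x5=5, data at stream[12..17]='e1sy9' -> body[4..9], body so far='h8mne1sy9'
Chunk 3: stream[19..20]='8' size=0x8=8, data at stream[22..30]='sqdhebzg' -> body[9..17], body so far='h8mne1sy9sqdhebzg'
Chunk 4: stream[32..33]='3' size=0x3=3, data at stream[35..38]='yd9' -> body[17..20], body so far='h8mne1sy9sqdhebzgyd9'
Chunk 5: stream[40..41]='0' size=0 (terminator). Final body='h8mne1sy9sqdhebzgyd9' (20 bytes)

Answer: 4 5 8 3 0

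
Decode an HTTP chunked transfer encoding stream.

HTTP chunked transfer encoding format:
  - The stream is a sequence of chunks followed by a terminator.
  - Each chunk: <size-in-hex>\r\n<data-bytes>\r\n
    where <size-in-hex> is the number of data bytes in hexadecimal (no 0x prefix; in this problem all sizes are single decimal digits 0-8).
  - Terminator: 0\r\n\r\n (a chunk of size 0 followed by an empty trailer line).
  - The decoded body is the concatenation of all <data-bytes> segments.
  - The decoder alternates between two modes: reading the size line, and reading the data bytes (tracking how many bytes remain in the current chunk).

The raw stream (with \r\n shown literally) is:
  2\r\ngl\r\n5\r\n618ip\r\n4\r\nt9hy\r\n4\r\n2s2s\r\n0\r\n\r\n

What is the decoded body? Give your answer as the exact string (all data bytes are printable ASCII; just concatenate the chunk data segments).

Chunk 1: stream[0..1]='2' size=0x2=2, data at stream[3..5]='gl' -> body[0..2], body so far='gl'
Chunk 2: stream[7..8]='5' size=0x5=5, data at stream[10..15]='618ip' -> body[2..7], body so far='gl618ip'
Chunk 3: stream[17..18]='4' size=0x4=4, data at stream[20..24]='t9hy' -> body[7..11], body so far='gl618ipt9hy'
Chunk 4: stream[26..27]='4' size=0x4=4, data at stream[29..33]='2s2s' -> body[11..15], body so far='gl618ipt9hy2s2s'
Chunk 5: stream[35..36]='0' size=0 (terminator). Final body='gl618ipt9hy2s2s' (15 bytes)

Answer: gl618ipt9hy2s2s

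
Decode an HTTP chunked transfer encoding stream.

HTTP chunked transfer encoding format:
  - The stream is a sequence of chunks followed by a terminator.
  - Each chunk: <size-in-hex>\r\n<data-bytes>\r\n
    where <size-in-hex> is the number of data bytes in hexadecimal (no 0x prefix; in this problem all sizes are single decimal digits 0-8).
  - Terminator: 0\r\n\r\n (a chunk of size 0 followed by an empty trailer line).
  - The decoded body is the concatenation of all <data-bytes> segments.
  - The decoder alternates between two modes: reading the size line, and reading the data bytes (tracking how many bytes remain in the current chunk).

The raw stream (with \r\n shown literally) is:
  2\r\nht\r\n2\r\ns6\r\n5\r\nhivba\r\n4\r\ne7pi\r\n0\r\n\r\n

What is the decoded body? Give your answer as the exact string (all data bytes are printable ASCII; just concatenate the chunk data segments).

Chunk 1: stream[0..1]='2' size=0x2=2, data at stream[3..5]='ht' -> body[0..2], body so far='ht'
Chunk 2: stream[7..8]='2' size=0x2=2, data at stream[10..12]='s6' -> body[2..4], body so far='hts6'
Chunk 3: stream[14..15]='5' size=0x5=5, data at stream[17..22]='hivba' -> body[4..9], body so far='hts6hivba'
Chunk 4: stream[24..25]='4' size=0x4=4, data at stream[27..31]='e7pi' -> body[9..13], body so far='hts6hivbae7pi'
Chunk 5: stream[33..34]='0' size=0 (terminator). Final body='hts6hivbae7pi' (13 bytes)

Answer: hts6hivbae7pi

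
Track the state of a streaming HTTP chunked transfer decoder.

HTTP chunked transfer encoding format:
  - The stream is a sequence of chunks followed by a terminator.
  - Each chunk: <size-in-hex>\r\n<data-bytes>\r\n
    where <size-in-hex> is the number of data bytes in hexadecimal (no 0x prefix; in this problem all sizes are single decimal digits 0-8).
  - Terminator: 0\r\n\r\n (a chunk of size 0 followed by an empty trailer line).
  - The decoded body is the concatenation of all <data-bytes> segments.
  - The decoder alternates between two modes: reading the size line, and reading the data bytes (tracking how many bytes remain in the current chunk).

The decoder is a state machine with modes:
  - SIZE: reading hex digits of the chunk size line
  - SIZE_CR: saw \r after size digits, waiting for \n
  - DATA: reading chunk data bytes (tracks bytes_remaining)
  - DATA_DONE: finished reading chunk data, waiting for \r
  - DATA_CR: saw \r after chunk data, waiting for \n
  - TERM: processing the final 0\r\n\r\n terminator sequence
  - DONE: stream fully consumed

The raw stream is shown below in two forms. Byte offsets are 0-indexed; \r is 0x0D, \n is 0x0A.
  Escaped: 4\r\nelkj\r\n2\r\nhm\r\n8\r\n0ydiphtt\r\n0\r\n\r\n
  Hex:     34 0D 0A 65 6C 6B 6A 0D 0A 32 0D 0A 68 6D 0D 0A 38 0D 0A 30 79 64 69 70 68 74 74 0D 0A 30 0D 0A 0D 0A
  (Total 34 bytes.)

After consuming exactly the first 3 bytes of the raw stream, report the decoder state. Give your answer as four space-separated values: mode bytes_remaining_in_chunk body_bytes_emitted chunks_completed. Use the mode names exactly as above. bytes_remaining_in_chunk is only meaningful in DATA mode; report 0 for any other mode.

Answer: DATA 4 0 0

Derivation:
Byte 0 = '4': mode=SIZE remaining=0 emitted=0 chunks_done=0
Byte 1 = 0x0D: mode=SIZE_CR remaining=0 emitted=0 chunks_done=0
Byte 2 = 0x0A: mode=DATA remaining=4 emitted=0 chunks_done=0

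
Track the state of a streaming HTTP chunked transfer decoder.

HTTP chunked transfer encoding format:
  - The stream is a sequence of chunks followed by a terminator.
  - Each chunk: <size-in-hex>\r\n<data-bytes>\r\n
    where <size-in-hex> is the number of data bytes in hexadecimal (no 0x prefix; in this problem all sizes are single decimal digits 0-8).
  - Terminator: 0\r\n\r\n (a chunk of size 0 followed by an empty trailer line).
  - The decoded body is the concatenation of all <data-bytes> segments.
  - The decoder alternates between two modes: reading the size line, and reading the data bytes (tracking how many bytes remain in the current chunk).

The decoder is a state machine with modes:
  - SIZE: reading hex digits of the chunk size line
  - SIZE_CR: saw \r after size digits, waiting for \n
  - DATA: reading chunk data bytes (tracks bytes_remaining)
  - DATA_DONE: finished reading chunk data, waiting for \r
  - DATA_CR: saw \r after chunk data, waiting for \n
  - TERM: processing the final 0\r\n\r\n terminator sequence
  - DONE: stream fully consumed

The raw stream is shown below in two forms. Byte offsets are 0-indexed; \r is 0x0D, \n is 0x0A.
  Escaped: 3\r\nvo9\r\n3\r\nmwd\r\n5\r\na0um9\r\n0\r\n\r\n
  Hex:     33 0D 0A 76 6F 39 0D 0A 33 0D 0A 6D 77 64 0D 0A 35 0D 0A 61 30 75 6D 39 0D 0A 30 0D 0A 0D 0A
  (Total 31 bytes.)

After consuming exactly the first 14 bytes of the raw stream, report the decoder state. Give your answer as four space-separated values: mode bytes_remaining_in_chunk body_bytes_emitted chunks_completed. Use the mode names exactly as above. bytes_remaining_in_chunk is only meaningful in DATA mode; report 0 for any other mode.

Answer: DATA_DONE 0 6 1

Derivation:
Byte 0 = '3': mode=SIZE remaining=0 emitted=0 chunks_done=0
Byte 1 = 0x0D: mode=SIZE_CR remaining=0 emitted=0 chunks_done=0
Byte 2 = 0x0A: mode=DATA remaining=3 emitted=0 chunks_done=0
Byte 3 = 'v': mode=DATA remaining=2 emitted=1 chunks_done=0
Byte 4 = 'o': mode=DATA remaining=1 emitted=2 chunks_done=0
Byte 5 = '9': mode=DATA_DONE remaining=0 emitted=3 chunks_done=0
Byte 6 = 0x0D: mode=DATA_CR remaining=0 emitted=3 chunks_done=0
Byte 7 = 0x0A: mode=SIZE remaining=0 emitted=3 chunks_done=1
Byte 8 = '3': mode=SIZE remaining=0 emitted=3 chunks_done=1
Byte 9 = 0x0D: mode=SIZE_CR remaining=0 emitted=3 chunks_done=1
Byte 10 = 0x0A: mode=DATA remaining=3 emitted=3 chunks_done=1
Byte 11 = 'm': mode=DATA remaining=2 emitted=4 chunks_done=1
Byte 12 = 'w': mode=DATA remaining=1 emitted=5 chunks_done=1
Byte 13 = 'd': mode=DATA_DONE remaining=0 emitted=6 chunks_done=1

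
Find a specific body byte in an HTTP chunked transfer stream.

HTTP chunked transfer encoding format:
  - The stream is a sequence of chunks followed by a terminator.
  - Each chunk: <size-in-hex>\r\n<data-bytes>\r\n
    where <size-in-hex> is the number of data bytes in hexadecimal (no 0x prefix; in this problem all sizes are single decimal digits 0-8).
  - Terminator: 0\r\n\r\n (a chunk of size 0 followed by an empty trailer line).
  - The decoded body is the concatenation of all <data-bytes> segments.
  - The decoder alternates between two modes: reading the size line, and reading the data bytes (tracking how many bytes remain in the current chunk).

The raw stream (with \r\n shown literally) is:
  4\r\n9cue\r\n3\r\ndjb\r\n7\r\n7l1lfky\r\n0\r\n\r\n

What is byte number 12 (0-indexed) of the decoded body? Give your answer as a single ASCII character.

Answer: k

Derivation:
Chunk 1: stream[0..1]='4' size=0x4=4, data at stream[3..7]='9cue' -> body[0..4], body so far='9cue'
Chunk 2: stream[9..10]='3' size=0x3=3, data at stream[12..15]='djb' -> body[4..7], body so far='9cuedjb'
Chunk 3: stream[17..18]='7' size=0x7=7, data at stream[20..27]='7l1lfky' -> body[7..14], body so far='9cuedjb7l1lfky'
Chunk 4: stream[29..30]='0' size=0 (terminator). Final body='9cuedjb7l1lfky' (14 bytes)
Body byte 12 = 'k'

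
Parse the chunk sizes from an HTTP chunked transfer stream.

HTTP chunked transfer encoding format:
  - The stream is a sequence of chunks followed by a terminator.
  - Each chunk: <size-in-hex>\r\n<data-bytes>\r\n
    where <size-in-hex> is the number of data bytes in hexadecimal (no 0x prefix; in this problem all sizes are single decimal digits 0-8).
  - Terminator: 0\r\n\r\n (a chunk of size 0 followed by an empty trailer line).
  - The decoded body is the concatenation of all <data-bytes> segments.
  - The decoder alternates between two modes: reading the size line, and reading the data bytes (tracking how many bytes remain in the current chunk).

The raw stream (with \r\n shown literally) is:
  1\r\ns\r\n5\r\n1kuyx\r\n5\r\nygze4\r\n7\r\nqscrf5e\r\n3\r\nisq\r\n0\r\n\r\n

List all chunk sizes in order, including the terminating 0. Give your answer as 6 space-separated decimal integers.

Chunk 1: stream[0..1]='1' size=0x1=1, data at stream[3..4]='s' -> body[0..1], body so far='s'
Chunk 2: stream[6..7]='5' size=0x5=5, data at stream[9..14]='1kuyx' -> body[1..6], body so far='s1kuyx'
Chunk 3: stream[16..17]='5' size=0x5=5, data at stream[19..24]='ygze4' -> body[6..11], body so far='s1kuyxygze4'
Chunk 4: stream[26..27]='7' size=0x7=7, data at stream[29..36]='qscrf5e' -> body[11..18], body so far='s1kuyxygze4qscrf5e'
Chunk 5: stream[38..39]='3' size=0x3=3, data at stream[41..44]='isq' -> body[18..21], body so far='s1kuyxygze4qscrf5eisq'
Chunk 6: stream[46..47]='0' size=0 (terminator). Final body='s1kuyxygze4qscrf5eisq' (21 bytes)

Answer: 1 5 5 7 3 0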